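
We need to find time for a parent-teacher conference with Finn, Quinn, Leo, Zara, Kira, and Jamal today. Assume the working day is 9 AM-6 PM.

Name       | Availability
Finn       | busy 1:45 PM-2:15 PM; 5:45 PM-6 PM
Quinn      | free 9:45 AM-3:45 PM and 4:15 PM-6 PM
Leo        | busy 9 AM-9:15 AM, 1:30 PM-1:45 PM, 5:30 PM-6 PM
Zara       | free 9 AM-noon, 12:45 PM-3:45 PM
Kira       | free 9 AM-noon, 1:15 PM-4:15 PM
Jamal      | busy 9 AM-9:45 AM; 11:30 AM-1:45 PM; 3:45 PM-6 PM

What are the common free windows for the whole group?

Finn free: 09:00-13:45, 14:15-17:45 (invert busy blocks within the working day).
Quinn free: 09:45-15:45, 16:15-18:00.
Leo free: 09:15-13:30, 13:45-17:30 (invert busy blocks within the working day).
Zara free: 09:00-12:00, 12:45-15:45.
Kira free: 09:00-12:00, 13:15-16:15.
Jamal free: 09:45-11:30, 13:45-15:45 (invert busy blocks within the working day).
Finn ∩ Quinn: 09:45-13:45, 14:15-15:45, 16:15-17:45.
Finn ∩ Quinn ∩ Leo: 09:45-13:30, 14:15-15:45, 16:15-17:30.
Finn ∩ Quinn ∩ Leo ∩ Zara: 09:45-12:00, 12:45-13:30, 14:15-15:45.
Finn ∩ Quinn ∩ Leo ∩ Zara ∩ Kira: 09:45-12:00, 13:15-13:30, 14:15-15:45.
Finn ∩ Quinn ∩ Leo ∩ Zara ∩ Kira ∩ Jamal: 09:45-11:30, 14:15-15:45.
Those are the intersection windows.

09:45-11:30, 14:15-15:45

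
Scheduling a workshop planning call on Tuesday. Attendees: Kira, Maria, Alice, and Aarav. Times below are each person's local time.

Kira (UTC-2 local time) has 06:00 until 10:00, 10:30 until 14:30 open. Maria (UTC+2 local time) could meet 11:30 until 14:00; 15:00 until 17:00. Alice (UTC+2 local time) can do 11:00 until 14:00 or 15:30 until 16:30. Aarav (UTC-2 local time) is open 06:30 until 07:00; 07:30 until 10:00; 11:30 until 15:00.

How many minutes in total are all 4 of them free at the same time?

Kira in UTC: 08:00-12:00, 12:30-16:30 (add 2h to convert from UTC-2).
Maria in UTC: 09:30-12:00, 13:00-15:00 (subtract 2h to convert from UTC+2).
Alice in UTC: 09:00-12:00, 13:30-14:30 (subtract 2h to convert from UTC+2).
Aarav in UTC: 08:30-09:00, 09:30-12:00, 13:30-17:00 (add 2h to convert from UTC-2).
Kira ∩ Maria: 09:30-12:00, 13:00-15:00.
Kira ∩ Maria ∩ Alice: 09:30-12:00, 13:30-14:30.
Kira ∩ Maria ∩ Alice ∩ Aarav: 09:30-12:00, 13:30-14:30.
Those are the intersection windows.
Summing the common windows: 150 + 60 = 210 minutes.

210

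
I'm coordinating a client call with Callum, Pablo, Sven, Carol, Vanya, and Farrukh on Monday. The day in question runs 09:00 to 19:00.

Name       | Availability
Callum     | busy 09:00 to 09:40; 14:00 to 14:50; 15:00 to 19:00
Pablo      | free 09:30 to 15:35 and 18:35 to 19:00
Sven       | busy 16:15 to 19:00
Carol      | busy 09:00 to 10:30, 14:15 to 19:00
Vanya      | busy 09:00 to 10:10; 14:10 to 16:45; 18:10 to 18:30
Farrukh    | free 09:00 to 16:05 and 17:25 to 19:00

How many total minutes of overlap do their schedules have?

Callum free: 09:40-14:00, 14:50-15:00 (invert busy blocks within the working day).
Pablo free: 09:30-15:35, 18:35-19:00.
Sven free: 09:00-16:15 (invert busy blocks within the working day).
Carol free: 10:30-14:15 (invert busy blocks within the working day).
Vanya free: 10:10-14:10, 16:45-18:10, 18:30-19:00 (invert busy blocks within the working day).
Farrukh free: 09:00-16:05, 17:25-19:00.
Callum ∩ Pablo: 09:40-14:00, 14:50-15:00.
Callum ∩ Pablo ∩ Sven: 09:40-14:00, 14:50-15:00.
Callum ∩ Pablo ∩ Sven ∩ Carol: 10:30-14:00.
Callum ∩ Pablo ∩ Sven ∩ Carol ∩ Vanya: 10:30-14:00.
Callum ∩ Pablo ∩ Sven ∩ Carol ∩ Vanya ∩ Farrukh: 10:30-14:00.
So the common availability across everyone is 10:30-14:00.
That's a single block of 210 minutes.

210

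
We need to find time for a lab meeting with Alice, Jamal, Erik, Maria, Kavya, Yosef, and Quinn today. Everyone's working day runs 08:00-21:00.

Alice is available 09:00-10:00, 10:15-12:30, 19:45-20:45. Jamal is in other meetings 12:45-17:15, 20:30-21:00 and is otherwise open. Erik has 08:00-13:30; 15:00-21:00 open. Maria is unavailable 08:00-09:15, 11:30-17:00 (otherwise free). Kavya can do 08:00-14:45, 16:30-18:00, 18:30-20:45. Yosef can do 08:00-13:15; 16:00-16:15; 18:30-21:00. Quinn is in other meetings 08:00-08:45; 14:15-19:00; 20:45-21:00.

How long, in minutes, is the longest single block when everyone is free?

75

Alice free: 09:00-10:00, 10:15-12:30, 19:45-20:45.
Jamal free: 08:00-12:45, 17:15-20:30 (invert busy blocks within the working day).
Erik free: 08:00-13:30, 15:00-21:00.
Maria free: 09:15-11:30, 17:00-21:00 (invert busy blocks within the working day).
Kavya free: 08:00-14:45, 16:30-18:00, 18:30-20:45.
Yosef free: 08:00-13:15, 16:00-16:15, 18:30-21:00.
Quinn free: 08:45-14:15, 19:00-20:45 (invert busy blocks within the working day).
Alice ∩ Jamal: 09:00-10:00, 10:15-12:30, 19:45-20:30.
Alice ∩ Jamal ∩ Erik: 09:00-10:00, 10:15-12:30, 19:45-20:30.
Alice ∩ Jamal ∩ Erik ∩ Maria: 09:15-10:00, 10:15-11:30, 19:45-20:30.
Alice ∩ Jamal ∩ Erik ∩ Maria ∩ Kavya: 09:15-10:00, 10:15-11:30, 19:45-20:30.
Alice ∩ Jamal ∩ Erik ∩ Maria ∩ Kavya ∩ Yosef: 09:15-10:00, 10:15-11:30, 19:45-20:30.
Alice ∩ Jamal ∩ Erik ∩ Maria ∩ Kavya ∩ Yosef ∩ Quinn: 09:15-10:00, 10:15-11:30, 19:45-20:30.
The longest is 10:15-11:30 at 75 minutes.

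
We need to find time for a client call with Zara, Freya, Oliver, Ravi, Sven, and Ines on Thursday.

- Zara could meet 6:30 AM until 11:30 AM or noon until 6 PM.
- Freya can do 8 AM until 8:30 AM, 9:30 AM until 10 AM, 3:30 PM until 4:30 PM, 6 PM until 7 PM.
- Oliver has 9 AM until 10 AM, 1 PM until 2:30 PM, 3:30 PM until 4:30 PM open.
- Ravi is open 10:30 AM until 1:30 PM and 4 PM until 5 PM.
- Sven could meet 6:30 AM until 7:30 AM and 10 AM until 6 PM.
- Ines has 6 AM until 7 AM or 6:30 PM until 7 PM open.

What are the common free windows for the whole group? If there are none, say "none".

none

Zara ∩ Freya: 08:00-08:30, 09:30-10:00, 15:30-16:30.
Zara ∩ Freya ∩ Oliver: 09:30-10:00, 15:30-16:30.
Zara ∩ Freya ∩ Oliver ∩ Ravi: 16:00-16:30.
Zara ∩ Freya ∩ Oliver ∩ Ravi ∩ Sven: 16:00-16:30.
Zara ∩ Freya ∩ Oliver ∩ Ravi ∩ Sven ∩ Ines: ∅.
There is no time when everyone is free.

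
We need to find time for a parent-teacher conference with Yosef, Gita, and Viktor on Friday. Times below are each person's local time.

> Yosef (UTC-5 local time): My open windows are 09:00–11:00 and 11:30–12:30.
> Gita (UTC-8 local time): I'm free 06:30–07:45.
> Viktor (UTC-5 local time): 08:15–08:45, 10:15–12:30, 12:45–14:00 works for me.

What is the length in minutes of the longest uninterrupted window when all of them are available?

Yosef in UTC: 14:00-16:00, 16:30-17:30 (add 5h to convert from UTC-5).
Gita in UTC: 14:30-15:45 (add 8h to convert from UTC-8).
Viktor in UTC: 13:15-13:45, 15:15-17:30, 17:45-19:00 (add 5h to convert from UTC-5).
Yosef ∩ Gita: 14:30-15:45.
Yosef ∩ Gita ∩ Viktor: 15:15-15:45.
The longest is 15:15-15:45 at 30 minutes.

30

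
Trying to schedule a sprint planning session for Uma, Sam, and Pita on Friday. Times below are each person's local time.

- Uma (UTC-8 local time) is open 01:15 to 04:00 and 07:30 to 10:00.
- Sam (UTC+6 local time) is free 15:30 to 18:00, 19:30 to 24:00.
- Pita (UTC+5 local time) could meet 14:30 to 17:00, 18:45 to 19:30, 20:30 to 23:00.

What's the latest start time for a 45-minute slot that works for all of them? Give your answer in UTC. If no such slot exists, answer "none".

17:15

Uma in UTC: 09:15-12:00, 15:30-18:00 (add 8h to convert from UTC-8).
Sam in UTC: 09:30-12:00, 13:30-18:00 (subtract 6h to convert from UTC+6).
Pita in UTC: 09:30-12:00, 13:45-14:30, 15:30-18:00 (subtract 5h to convert from UTC+5).
Uma ∩ Sam: 09:30-12:00, 15:30-18:00.
Uma ∩ Sam ∩ Pita: 09:30-12:00, 15:30-18:00.
So the common availability across everyone is 09:30-12:00, 15:30-18:00.
The last common window of at least 45 minutes is 15:30-18:00; a 45-minute meeting can start as late as 17:15 and still end by 18:00.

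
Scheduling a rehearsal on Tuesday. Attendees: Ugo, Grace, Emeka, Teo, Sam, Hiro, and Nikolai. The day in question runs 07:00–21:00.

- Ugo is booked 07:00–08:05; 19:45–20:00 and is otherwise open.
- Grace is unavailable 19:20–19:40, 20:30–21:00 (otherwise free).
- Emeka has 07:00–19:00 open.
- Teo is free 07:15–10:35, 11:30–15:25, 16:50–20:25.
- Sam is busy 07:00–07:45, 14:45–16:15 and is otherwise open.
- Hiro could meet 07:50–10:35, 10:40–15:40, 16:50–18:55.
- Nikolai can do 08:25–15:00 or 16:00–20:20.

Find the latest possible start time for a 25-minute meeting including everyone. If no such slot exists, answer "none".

18:30

Ugo free: 08:05-19:45, 20:00-21:00 (invert busy blocks within the working day).
Grace free: 07:00-19:20, 19:40-20:30 (invert busy blocks within the working day).
Emeka free: 07:00-19:00.
Teo free: 07:15-10:35, 11:30-15:25, 16:50-20:25.
Sam free: 07:45-14:45, 16:15-21:00 (invert busy blocks within the working day).
Hiro free: 07:50-10:35, 10:40-15:40, 16:50-18:55.
Nikolai free: 08:25-15:00, 16:00-20:20.
Ugo ∩ Grace: 08:05-19:20, 19:40-19:45, 20:00-20:30.
Ugo ∩ Grace ∩ Emeka: 08:05-19:00.
Ugo ∩ Grace ∩ Emeka ∩ Teo: 08:05-10:35, 11:30-15:25, 16:50-19:00.
Ugo ∩ Grace ∩ Emeka ∩ Teo ∩ Sam: 08:05-10:35, 11:30-14:45, 16:50-19:00.
Ugo ∩ Grace ∩ Emeka ∩ Teo ∩ Sam ∩ Hiro: 08:05-10:35, 11:30-14:45, 16:50-18:55.
Ugo ∩ Grace ∩ Emeka ∩ Teo ∩ Sam ∩ Hiro ∩ Nikolai: 08:25-10:35, 11:30-14:45, 16:50-18:55.
The last common window of at least 25 minutes is 16:50-18:55; a 25-minute meeting can start as late as 18:30 and still end by 18:55.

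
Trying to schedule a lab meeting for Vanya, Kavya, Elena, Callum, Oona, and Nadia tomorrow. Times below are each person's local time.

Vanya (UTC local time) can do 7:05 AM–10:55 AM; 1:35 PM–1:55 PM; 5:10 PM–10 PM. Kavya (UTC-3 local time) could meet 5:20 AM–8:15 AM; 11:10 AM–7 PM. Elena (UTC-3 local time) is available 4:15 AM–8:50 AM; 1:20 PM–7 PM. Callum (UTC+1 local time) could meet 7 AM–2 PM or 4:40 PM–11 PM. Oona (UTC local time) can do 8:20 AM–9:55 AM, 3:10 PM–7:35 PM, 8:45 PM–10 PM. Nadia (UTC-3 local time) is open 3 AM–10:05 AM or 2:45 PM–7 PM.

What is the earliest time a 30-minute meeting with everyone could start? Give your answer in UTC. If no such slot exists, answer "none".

08:20

Vanya in UTC: 07:05-10:55, 13:35-13:55, 17:10-22:00.
Kavya in UTC: 08:20-11:15, 14:10-22:00 (add 3h to convert from UTC-3).
Elena in UTC: 07:15-11:50, 16:20-22:00 (add 3h to convert from UTC-3).
Callum in UTC: 06:00-13:00, 15:40-22:00 (subtract 1h to convert from UTC+1).
Oona in UTC: 08:20-09:55, 15:10-19:35, 20:45-22:00.
Nadia in UTC: 06:00-13:05, 17:45-22:00 (add 3h to convert from UTC-3).
Vanya ∩ Kavya: 08:20-10:55, 17:10-22:00.
Vanya ∩ Kavya ∩ Elena: 08:20-10:55, 17:10-22:00.
Vanya ∩ Kavya ∩ Elena ∩ Callum: 08:20-10:55, 17:10-22:00.
Vanya ∩ Kavya ∩ Elena ∩ Callum ∩ Oona: 08:20-09:55, 17:10-19:35, 20:45-22:00.
Vanya ∩ Kavya ∩ Elena ∩ Callum ∩ Oona ∩ Nadia: 08:20-09:55, 17:45-19:35, 20:45-22:00.
So the common availability across everyone is 08:20-09:55, 17:45-19:35, 20:45-22:00.
The first common window of at least 30 minutes is 08:20-09:55, so the earliest start is 08:20.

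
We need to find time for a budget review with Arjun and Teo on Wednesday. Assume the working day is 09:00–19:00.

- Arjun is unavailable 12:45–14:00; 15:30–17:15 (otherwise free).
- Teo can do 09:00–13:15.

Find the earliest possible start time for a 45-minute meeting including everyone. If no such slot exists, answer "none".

Arjun free: 09:00-12:45, 14:00-15:30, 17:15-19:00 (invert busy blocks within the working day).
Teo free: 09:00-13:15.
Arjun ∩ Teo: 09:00-12:45.
The first common window of at least 45 minutes is 09:00-12:45, so the earliest start is 09:00.

09:00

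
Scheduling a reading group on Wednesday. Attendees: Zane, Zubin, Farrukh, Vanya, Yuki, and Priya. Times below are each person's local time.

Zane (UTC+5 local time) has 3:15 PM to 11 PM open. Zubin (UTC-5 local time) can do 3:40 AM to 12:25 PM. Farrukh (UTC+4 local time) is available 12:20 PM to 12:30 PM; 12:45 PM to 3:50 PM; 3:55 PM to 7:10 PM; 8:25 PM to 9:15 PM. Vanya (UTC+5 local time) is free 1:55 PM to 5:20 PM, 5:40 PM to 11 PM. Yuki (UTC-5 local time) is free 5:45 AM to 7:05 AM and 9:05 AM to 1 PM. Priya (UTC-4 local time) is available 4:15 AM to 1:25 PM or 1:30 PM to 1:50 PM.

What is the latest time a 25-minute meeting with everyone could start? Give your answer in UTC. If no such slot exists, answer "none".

16:50

Zane in UTC: 10:15-18:00 (subtract 5h to convert from UTC+5).
Zubin in UTC: 08:40-17:25 (add 5h to convert from UTC-5).
Farrukh in UTC: 08:20-08:30, 08:45-11:50, 11:55-15:10, 16:25-17:15 (subtract 4h to convert from UTC+4).
Vanya in UTC: 08:55-12:20, 12:40-18:00 (subtract 5h to convert from UTC+5).
Yuki in UTC: 10:45-12:05, 14:05-18:00 (add 5h to convert from UTC-5).
Priya in UTC: 08:15-17:25, 17:30-17:50 (add 4h to convert from UTC-4).
Zane ∩ Zubin: 10:15-17:25.
Zane ∩ Zubin ∩ Farrukh: 10:15-11:50, 11:55-15:10, 16:25-17:15.
Zane ∩ Zubin ∩ Farrukh ∩ Vanya: 10:15-11:50, 11:55-12:20, 12:40-15:10, 16:25-17:15.
Zane ∩ Zubin ∩ Farrukh ∩ Vanya ∩ Yuki: 10:45-11:50, 11:55-12:05, 14:05-15:10, 16:25-17:15.
Zane ∩ Zubin ∩ Farrukh ∩ Vanya ∩ Yuki ∩ Priya: 10:45-11:50, 11:55-12:05, 14:05-15:10, 16:25-17:15.
Those are the intersection windows.
The last common window of at least 25 minutes is 16:25-17:15; a 25-minute meeting can start as late as 16:50 and still end by 17:15.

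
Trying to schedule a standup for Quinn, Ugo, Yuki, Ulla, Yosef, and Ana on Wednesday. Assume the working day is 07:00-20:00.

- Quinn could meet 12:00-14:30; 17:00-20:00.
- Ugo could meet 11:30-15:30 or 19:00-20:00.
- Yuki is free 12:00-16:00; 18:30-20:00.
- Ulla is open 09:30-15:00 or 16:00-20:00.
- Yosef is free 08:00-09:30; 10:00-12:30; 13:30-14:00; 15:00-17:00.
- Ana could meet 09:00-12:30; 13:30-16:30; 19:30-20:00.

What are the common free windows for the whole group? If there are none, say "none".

Quinn ∩ Ugo: 12:00-14:30, 19:00-20:00.
Quinn ∩ Ugo ∩ Yuki: 12:00-14:30, 19:00-20:00.
Quinn ∩ Ugo ∩ Yuki ∩ Ulla: 12:00-14:30, 19:00-20:00.
Quinn ∩ Ugo ∩ Yuki ∩ Ulla ∩ Yosef: 12:00-12:30, 13:30-14:00.
Quinn ∩ Ugo ∩ Yuki ∩ Ulla ∩ Yosef ∩ Ana: 12:00-12:30, 13:30-14:00.

12:00-12:30, 13:30-14:00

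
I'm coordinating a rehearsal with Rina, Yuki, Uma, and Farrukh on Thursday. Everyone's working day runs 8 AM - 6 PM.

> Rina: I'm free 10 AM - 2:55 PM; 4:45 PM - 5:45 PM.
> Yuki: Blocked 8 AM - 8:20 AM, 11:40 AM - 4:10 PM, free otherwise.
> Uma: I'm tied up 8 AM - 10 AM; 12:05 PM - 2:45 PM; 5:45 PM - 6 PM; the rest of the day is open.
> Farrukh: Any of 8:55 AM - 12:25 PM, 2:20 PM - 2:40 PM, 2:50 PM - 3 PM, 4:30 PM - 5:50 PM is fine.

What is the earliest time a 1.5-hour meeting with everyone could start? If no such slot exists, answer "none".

10:00

Rina free: 10:00-14:55, 16:45-17:45.
Yuki free: 08:20-11:40, 16:10-18:00 (invert busy blocks within the working day).
Uma free: 10:00-12:05, 14:45-17:45 (invert busy blocks within the working day).
Farrukh free: 08:55-12:25, 14:20-14:40, 14:50-15:00, 16:30-17:50.
Rina ∩ Yuki: 10:00-11:40, 16:45-17:45.
Rina ∩ Yuki ∩ Uma: 10:00-11:40, 16:45-17:45.
Rina ∩ Yuki ∩ Uma ∩ Farrukh: 10:00-11:40, 16:45-17:45.
So the common availability across everyone is 10:00-11:40, 16:45-17:45.
The first common window of at least 90 minutes is 10:00-11:40, so the earliest start is 10:00.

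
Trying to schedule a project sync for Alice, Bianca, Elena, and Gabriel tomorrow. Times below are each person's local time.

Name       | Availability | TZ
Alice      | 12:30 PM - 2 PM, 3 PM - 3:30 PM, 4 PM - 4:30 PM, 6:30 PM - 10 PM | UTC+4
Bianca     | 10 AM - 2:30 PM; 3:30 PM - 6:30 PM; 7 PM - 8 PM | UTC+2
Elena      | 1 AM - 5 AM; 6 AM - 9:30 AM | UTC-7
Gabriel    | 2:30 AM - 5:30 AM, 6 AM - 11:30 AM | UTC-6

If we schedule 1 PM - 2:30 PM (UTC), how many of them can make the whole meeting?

2

Alice in UTC: 08:30-10:00, 11:00-11:30, 12:00-12:30, 14:30-18:00 (subtract 4h to convert from UTC+4).
Bianca in UTC: 08:00-12:30, 13:30-16:30, 17:00-18:00 (subtract 2h to convert from UTC+2).
Elena in UTC: 08:00-12:00, 13:00-16:30 (add 7h to convert from UTC-7).
Gabriel in UTC: 08:30-11:30, 12:00-17:30 (add 6h to convert from UTC-6).
Elena and Gabriel can make the full 13:00-14:30 slot — that's 2.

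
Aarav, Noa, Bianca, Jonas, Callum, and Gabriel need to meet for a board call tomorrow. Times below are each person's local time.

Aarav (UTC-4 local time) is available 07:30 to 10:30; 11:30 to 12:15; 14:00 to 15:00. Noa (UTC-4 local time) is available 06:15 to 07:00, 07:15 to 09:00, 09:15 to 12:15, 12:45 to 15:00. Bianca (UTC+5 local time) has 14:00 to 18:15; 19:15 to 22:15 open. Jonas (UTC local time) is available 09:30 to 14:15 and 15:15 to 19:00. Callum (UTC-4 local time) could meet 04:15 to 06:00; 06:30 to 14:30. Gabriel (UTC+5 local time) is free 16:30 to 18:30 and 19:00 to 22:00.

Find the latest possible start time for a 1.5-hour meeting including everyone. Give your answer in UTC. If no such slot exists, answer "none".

Aarav in UTC: 11:30-14:30, 15:30-16:15, 18:00-19:00 (add 4h to convert from UTC-4).
Noa in UTC: 10:15-11:00, 11:15-13:00, 13:15-16:15, 16:45-19:00 (add 4h to convert from UTC-4).
Bianca in UTC: 09:00-13:15, 14:15-17:15 (subtract 5h to convert from UTC+5).
Jonas in UTC: 09:30-14:15, 15:15-19:00.
Callum in UTC: 08:15-10:00, 10:30-18:30 (add 4h to convert from UTC-4).
Gabriel in UTC: 11:30-13:30, 14:00-17:00 (subtract 5h to convert from UTC+5).
Aarav ∩ Noa: 11:30-13:00, 13:15-14:30, 15:30-16:15, 18:00-19:00.
Aarav ∩ Noa ∩ Bianca: 11:30-13:00, 14:15-14:30, 15:30-16:15.
Aarav ∩ Noa ∩ Bianca ∩ Jonas: 11:30-13:00, 15:30-16:15.
Aarav ∩ Noa ∩ Bianca ∩ Jonas ∩ Callum: 11:30-13:00, 15:30-16:15.
Aarav ∩ Noa ∩ Bianca ∩ Jonas ∩ Callum ∩ Gabriel: 11:30-13:00, 15:30-16:15.
Those are the intersection windows.
The last common window of at least 90 minutes is 11:30-13:00; a 90-minute meeting can start as late as 11:30 and still end by 13:00.

11:30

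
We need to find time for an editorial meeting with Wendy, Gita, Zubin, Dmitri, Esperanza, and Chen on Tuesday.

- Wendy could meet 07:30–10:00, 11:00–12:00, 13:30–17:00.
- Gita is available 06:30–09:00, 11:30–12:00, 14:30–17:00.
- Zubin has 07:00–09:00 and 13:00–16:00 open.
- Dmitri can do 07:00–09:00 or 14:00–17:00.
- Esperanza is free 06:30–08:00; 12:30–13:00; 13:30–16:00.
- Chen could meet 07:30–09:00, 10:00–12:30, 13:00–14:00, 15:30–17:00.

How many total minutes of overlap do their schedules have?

60

Wendy ∩ Gita: 07:30-09:00, 11:30-12:00, 14:30-17:00.
Wendy ∩ Gita ∩ Zubin: 07:30-09:00, 14:30-16:00.
Wendy ∩ Gita ∩ Zubin ∩ Dmitri: 07:30-09:00, 14:30-16:00.
Wendy ∩ Gita ∩ Zubin ∩ Dmitri ∩ Esperanza: 07:30-08:00, 14:30-16:00.
Wendy ∩ Gita ∩ Zubin ∩ Dmitri ∩ Esperanza ∩ Chen: 07:30-08:00, 15:30-16:00.
So the common availability across everyone is 07:30-08:00, 15:30-16:00.
Summing the common windows: 30 + 30 = 60 minutes.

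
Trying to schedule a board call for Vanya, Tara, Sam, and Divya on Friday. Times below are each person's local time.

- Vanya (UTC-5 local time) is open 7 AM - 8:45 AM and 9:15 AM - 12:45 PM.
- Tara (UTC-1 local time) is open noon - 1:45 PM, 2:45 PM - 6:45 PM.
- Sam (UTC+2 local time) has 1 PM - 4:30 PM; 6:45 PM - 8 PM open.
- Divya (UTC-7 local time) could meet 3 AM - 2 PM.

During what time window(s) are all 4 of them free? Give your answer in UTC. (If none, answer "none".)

Vanya in UTC: 12:00-13:45, 14:15-17:45 (add 5h to convert from UTC-5).
Tara in UTC: 13:00-14:45, 15:45-19:45 (add 1h to convert from UTC-1).
Sam in UTC: 11:00-14:30, 16:45-18:00 (subtract 2h to convert from UTC+2).
Divya in UTC: 10:00-21:00 (add 7h to convert from UTC-7).
Vanya ∩ Tara: 13:00-13:45, 14:15-14:45, 15:45-17:45.
Vanya ∩ Tara ∩ Sam: 13:00-13:45, 14:15-14:30, 16:45-17:45.
Vanya ∩ Tara ∩ Sam ∩ Divya: 13:00-13:45, 14:15-14:30, 16:45-17:45.
So the common availability across everyone is 13:00-13:45, 14:15-14:30, 16:45-17:45.

13:00-13:45, 14:15-14:30, 16:45-17:45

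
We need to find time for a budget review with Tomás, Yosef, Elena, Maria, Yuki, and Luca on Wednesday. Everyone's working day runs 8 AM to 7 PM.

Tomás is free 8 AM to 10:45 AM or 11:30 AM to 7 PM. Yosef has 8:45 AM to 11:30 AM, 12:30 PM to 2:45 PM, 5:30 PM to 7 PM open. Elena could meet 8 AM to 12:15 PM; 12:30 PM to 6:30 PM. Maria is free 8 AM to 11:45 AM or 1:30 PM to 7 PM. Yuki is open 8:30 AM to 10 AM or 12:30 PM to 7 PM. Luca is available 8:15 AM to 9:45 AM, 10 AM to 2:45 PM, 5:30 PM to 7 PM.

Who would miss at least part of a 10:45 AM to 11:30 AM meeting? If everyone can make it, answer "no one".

Tomás, Yuki

Tomás: not fully free for 10:45-11:30. Yosef: free for 10:45-11:30. Elena: free for 10:45-11:30. Maria: free for 10:45-11:30. Yuki: not fully free for 10:45-11:30. Luca: free for 10:45-11:30.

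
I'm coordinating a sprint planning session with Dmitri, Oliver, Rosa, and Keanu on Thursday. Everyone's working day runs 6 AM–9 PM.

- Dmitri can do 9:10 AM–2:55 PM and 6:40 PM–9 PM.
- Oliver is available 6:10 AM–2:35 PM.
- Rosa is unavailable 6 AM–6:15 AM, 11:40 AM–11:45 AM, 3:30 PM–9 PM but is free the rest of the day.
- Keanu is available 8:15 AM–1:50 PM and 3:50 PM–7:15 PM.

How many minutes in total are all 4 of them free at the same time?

Dmitri free: 09:10-14:55, 18:40-21:00.
Oliver free: 06:10-14:35.
Rosa free: 06:15-11:40, 11:45-15:30 (invert busy blocks within the working day).
Keanu free: 08:15-13:50, 15:50-19:15.
Dmitri ∩ Oliver: 09:10-14:35.
Dmitri ∩ Oliver ∩ Rosa: 09:10-11:40, 11:45-14:35.
Dmitri ∩ Oliver ∩ Rosa ∩ Keanu: 09:10-11:40, 11:45-13:50.
Summing the common windows: 150 + 125 = 275 minutes.

275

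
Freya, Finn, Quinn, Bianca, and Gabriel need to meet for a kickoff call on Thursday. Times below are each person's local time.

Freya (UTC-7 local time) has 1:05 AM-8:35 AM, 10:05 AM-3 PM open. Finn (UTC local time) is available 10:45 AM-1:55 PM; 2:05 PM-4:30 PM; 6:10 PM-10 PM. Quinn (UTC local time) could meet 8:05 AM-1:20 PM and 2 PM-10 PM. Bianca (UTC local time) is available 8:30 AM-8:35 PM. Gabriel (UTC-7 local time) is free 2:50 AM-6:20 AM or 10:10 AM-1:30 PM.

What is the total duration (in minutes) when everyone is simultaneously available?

Freya in UTC: 08:05-15:35, 17:05-22:00 (add 7h to convert from UTC-7).
Finn in UTC: 10:45-13:55, 14:05-16:30, 18:10-22:00.
Quinn in UTC: 08:05-13:20, 14:00-22:00.
Bianca in UTC: 08:30-20:35.
Gabriel in UTC: 09:50-13:20, 17:10-20:30 (add 7h to convert from UTC-7).
Freya ∩ Finn: 10:45-13:55, 14:05-15:35, 18:10-22:00.
Freya ∩ Finn ∩ Quinn: 10:45-13:20, 14:05-15:35, 18:10-22:00.
Freya ∩ Finn ∩ Quinn ∩ Bianca: 10:45-13:20, 14:05-15:35, 18:10-20:35.
Freya ∩ Finn ∩ Quinn ∩ Bianca ∩ Gabriel: 10:45-13:20, 18:10-20:30.
So the common availability across everyone is 10:45-13:20, 18:10-20:30.
Summing the common windows: 155 + 140 = 295 minutes.

295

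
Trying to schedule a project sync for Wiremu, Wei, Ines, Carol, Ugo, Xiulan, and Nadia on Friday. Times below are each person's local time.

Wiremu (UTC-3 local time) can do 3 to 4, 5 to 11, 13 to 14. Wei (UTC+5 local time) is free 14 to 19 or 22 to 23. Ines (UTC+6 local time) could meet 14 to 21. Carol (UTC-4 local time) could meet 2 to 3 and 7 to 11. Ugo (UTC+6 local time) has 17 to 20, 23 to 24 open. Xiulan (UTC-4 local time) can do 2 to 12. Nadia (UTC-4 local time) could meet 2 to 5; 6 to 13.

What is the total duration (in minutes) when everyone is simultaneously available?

Wiremu in UTC: 06:00-07:00, 08:00-14:00, 16:00-17:00 (add 3h to convert from UTC-3).
Wei in UTC: 09:00-14:00, 17:00-18:00 (subtract 5h to convert from UTC+5).
Ines in UTC: 08:00-15:00 (subtract 6h to convert from UTC+6).
Carol in UTC: 06:00-07:00, 11:00-15:00 (add 4h to convert from UTC-4).
Ugo in UTC: 11:00-14:00, 17:00-18:00 (subtract 6h to convert from UTC+6).
Xiulan in UTC: 06:00-16:00 (add 4h to convert from UTC-4).
Nadia in UTC: 06:00-09:00, 10:00-17:00 (add 4h to convert from UTC-4).
Wiremu ∩ Wei: 09:00-14:00.
Wiremu ∩ Wei ∩ Ines: 09:00-14:00.
Wiremu ∩ Wei ∩ Ines ∩ Carol: 11:00-14:00.
Wiremu ∩ Wei ∩ Ines ∩ Carol ∩ Ugo: 11:00-14:00.
Wiremu ∩ Wei ∩ Ines ∩ Carol ∩ Ugo ∩ Xiulan: 11:00-14:00.
Wiremu ∩ Wei ∩ Ines ∩ Carol ∩ Ugo ∩ Xiulan ∩ Nadia: 11:00-14:00.
That's a single block of 180 minutes.

180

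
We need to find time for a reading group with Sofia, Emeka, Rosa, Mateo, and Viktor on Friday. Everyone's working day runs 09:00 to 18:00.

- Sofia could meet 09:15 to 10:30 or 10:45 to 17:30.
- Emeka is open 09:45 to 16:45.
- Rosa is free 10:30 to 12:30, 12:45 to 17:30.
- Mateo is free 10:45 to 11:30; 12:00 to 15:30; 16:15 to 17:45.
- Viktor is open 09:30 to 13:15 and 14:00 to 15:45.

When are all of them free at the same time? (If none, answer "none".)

Sofia ∩ Emeka: 09:45-10:30, 10:45-16:45.
Sofia ∩ Emeka ∩ Rosa: 10:45-12:30, 12:45-16:45.
Sofia ∩ Emeka ∩ Rosa ∩ Mateo: 10:45-11:30, 12:00-12:30, 12:45-15:30, 16:15-16:45.
Sofia ∩ Emeka ∩ Rosa ∩ Mateo ∩ Viktor: 10:45-11:30, 12:00-12:30, 12:45-13:15, 14:00-15:30.

10:45-11:30, 12:00-12:30, 12:45-13:15, 14:00-15:30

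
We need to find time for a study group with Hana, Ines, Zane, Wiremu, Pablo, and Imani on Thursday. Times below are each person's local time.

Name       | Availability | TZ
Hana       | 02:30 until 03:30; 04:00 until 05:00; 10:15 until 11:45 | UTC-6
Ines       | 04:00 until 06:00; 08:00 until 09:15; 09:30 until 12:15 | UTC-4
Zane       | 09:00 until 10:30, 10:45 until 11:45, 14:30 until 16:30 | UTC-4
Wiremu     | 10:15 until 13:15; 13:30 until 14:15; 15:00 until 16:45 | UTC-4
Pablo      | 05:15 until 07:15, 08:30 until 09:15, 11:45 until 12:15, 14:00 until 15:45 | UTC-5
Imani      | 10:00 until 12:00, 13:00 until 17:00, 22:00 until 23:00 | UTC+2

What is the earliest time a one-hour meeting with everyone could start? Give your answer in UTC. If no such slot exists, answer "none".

Hana in UTC: 08:30-09:30, 10:00-11:00, 16:15-17:45 (add 6h to convert from UTC-6).
Ines in UTC: 08:00-10:00, 12:00-13:15, 13:30-16:15 (add 4h to convert from UTC-4).
Zane in UTC: 13:00-14:30, 14:45-15:45, 18:30-20:30 (add 4h to convert from UTC-4).
Wiremu in UTC: 14:15-17:15, 17:30-18:15, 19:00-20:45 (add 4h to convert from UTC-4).
Pablo in UTC: 10:15-12:15, 13:30-14:15, 16:45-17:15, 19:00-20:45 (add 5h to convert from UTC-5).
Imani in UTC: 08:00-10:00, 11:00-15:00, 20:00-21:00 (subtract 2h to convert from UTC+2).
Hana ∩ Ines: 08:30-09:30.
Hana ∩ Ines ∩ Zane: ∅.
Hana ∩ Ines ∩ Zane ∩ Wiremu: ∅.
Hana ∩ Ines ∩ Zane ∩ Wiremu ∩ Pablo: ∅.
Hana ∩ Ines ∩ Zane ∩ Wiremu ∩ Pablo ∩ Imani: ∅.
There is no time when everyone is free.
No common window is at least 60 minutes long.

none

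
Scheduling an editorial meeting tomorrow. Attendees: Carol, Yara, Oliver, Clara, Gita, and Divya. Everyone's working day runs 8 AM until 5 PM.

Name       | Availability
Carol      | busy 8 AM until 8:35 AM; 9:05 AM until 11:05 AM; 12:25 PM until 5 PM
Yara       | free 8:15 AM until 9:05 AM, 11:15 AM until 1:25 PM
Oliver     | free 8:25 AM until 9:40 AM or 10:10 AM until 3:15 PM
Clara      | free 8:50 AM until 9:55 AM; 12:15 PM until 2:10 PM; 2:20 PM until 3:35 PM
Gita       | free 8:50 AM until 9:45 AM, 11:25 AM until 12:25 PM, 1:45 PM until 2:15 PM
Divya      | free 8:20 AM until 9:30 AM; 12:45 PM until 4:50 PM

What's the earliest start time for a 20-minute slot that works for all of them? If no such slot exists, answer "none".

none

Carol free: 08:35-09:05, 11:05-12:25 (invert busy blocks within the working day).
Yara free: 08:15-09:05, 11:15-13:25.
Oliver free: 08:25-09:40, 10:10-15:15.
Clara free: 08:50-09:55, 12:15-14:10, 14:20-15:35.
Gita free: 08:50-09:45, 11:25-12:25, 13:45-14:15.
Divya free: 08:20-09:30, 12:45-16:50.
Carol ∩ Yara: 08:35-09:05, 11:15-12:25.
Carol ∩ Yara ∩ Oliver: 08:35-09:05, 11:15-12:25.
Carol ∩ Yara ∩ Oliver ∩ Clara: 08:50-09:05, 12:15-12:25.
Carol ∩ Yara ∩ Oliver ∩ Clara ∩ Gita: 08:50-09:05, 12:15-12:25.
Carol ∩ Yara ∩ Oliver ∩ Clara ∩ Gita ∩ Divya: 08:50-09:05.
No common window is at least 20 minutes long.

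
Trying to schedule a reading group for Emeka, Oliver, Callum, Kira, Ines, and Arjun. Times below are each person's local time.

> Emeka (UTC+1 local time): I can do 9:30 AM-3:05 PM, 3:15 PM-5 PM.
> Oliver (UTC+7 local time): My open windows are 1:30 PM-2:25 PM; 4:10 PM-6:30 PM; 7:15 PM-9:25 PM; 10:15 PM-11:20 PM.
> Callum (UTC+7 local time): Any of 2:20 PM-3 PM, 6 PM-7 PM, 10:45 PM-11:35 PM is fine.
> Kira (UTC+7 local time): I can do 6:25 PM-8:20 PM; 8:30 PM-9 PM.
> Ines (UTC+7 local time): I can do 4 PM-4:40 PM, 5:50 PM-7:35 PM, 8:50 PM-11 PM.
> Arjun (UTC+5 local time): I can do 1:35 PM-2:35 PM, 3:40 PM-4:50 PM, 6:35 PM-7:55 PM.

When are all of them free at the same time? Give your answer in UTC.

Emeka in UTC: 08:30-14:05, 14:15-16:00 (subtract 1h to convert from UTC+1).
Oliver in UTC: 06:30-07:25, 09:10-11:30, 12:15-14:25, 15:15-16:20 (subtract 7h to convert from UTC+7).
Callum in UTC: 07:20-08:00, 11:00-12:00, 15:45-16:35 (subtract 7h to convert from UTC+7).
Kira in UTC: 11:25-13:20, 13:30-14:00 (subtract 7h to convert from UTC+7).
Ines in UTC: 09:00-09:40, 10:50-12:35, 13:50-16:00 (subtract 7h to convert from UTC+7).
Arjun in UTC: 08:35-09:35, 10:40-11:50, 13:35-14:55 (subtract 5h to convert from UTC+5).
Emeka ∩ Oliver: 09:10-11:30, 12:15-14:05, 14:15-14:25, 15:15-16:00.
Emeka ∩ Oliver ∩ Callum: 11:00-11:30, 15:45-16:00.
Emeka ∩ Oliver ∩ Callum ∩ Kira: 11:25-11:30.
Emeka ∩ Oliver ∩ Callum ∩ Kira ∩ Ines: 11:25-11:30.
Emeka ∩ Oliver ∩ Callum ∩ Kira ∩ Ines ∩ Arjun: 11:25-11:30.

11:25-11:30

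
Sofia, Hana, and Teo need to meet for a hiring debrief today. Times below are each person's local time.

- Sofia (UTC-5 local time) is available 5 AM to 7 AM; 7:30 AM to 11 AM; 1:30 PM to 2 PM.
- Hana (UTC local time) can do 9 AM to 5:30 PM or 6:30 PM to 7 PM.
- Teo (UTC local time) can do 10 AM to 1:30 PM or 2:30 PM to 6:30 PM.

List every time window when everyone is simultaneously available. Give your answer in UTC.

Sofia in UTC: 10:00-12:00, 12:30-16:00, 18:30-19:00 (add 5h to convert from UTC-5).
Hana in UTC: 09:00-17:30, 18:30-19:00.
Teo in UTC: 10:00-13:30, 14:30-18:30.
Sofia ∩ Hana: 10:00-12:00, 12:30-16:00, 18:30-19:00.
Sofia ∩ Hana ∩ Teo: 10:00-12:00, 12:30-13:30, 14:30-16:00.
Those are the intersection windows.

10:00-12:00, 12:30-13:30, 14:30-16:00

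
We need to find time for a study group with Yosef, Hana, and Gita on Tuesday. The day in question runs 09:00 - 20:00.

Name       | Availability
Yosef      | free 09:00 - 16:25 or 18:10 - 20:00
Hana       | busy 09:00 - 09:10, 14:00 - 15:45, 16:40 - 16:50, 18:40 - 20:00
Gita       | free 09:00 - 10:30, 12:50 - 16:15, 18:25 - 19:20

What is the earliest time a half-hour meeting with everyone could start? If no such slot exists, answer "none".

Yosef free: 09:00-16:25, 18:10-20:00.
Hana free: 09:10-14:00, 15:45-16:40, 16:50-18:40 (invert busy blocks within the working day).
Gita free: 09:00-10:30, 12:50-16:15, 18:25-19:20.
Yosef ∩ Hana: 09:10-14:00, 15:45-16:25, 18:10-18:40.
Yosef ∩ Hana ∩ Gita: 09:10-10:30, 12:50-14:00, 15:45-16:15, 18:25-18:40.
The first common window of at least 30 minutes is 09:10-10:30, so the earliest start is 09:10.

09:10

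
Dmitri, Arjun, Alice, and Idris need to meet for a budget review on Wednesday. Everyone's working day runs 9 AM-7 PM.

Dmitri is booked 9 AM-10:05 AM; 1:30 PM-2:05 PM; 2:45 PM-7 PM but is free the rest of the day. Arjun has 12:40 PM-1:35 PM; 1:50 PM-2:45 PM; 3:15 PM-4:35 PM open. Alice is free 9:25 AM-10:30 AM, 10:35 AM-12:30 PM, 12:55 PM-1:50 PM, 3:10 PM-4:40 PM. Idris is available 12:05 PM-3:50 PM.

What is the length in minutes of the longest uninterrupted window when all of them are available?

35

Dmitri free: 10:05-13:30, 14:05-14:45 (invert busy blocks within the working day).
Arjun free: 12:40-13:35, 13:50-14:45, 15:15-16:35.
Alice free: 09:25-10:30, 10:35-12:30, 12:55-13:50, 15:10-16:40.
Idris free: 12:05-15:50.
Dmitri ∩ Arjun: 12:40-13:30, 14:05-14:45.
Dmitri ∩ Arjun ∩ Alice: 12:55-13:30.
Dmitri ∩ Arjun ∩ Alice ∩ Idris: 12:55-13:30.
The longest is 12:55-13:30 at 35 minutes.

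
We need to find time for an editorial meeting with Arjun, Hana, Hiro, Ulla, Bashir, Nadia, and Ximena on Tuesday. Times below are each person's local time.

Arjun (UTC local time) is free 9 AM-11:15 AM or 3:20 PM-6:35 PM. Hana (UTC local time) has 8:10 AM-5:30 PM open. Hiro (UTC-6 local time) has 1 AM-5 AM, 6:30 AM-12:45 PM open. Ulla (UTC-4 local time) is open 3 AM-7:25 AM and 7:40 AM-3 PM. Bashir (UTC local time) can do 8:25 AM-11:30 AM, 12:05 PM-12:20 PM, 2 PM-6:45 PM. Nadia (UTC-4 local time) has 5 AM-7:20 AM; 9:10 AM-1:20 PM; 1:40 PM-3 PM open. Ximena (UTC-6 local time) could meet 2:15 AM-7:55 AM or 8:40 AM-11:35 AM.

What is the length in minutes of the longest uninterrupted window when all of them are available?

Arjun in UTC: 09:00-11:15, 15:20-18:35.
Hana in UTC: 08:10-17:30.
Hiro in UTC: 07:00-11:00, 12:30-18:45 (add 6h to convert from UTC-6).
Ulla in UTC: 07:00-11:25, 11:40-19:00 (add 4h to convert from UTC-4).
Bashir in UTC: 08:25-11:30, 12:05-12:20, 14:00-18:45.
Nadia in UTC: 09:00-11:20, 13:10-17:20, 17:40-19:00 (add 4h to convert from UTC-4).
Ximena in UTC: 08:15-13:55, 14:40-17:35 (add 6h to convert from UTC-6).
Arjun ∩ Hana: 09:00-11:15, 15:20-17:30.
Arjun ∩ Hana ∩ Hiro: 09:00-11:00, 15:20-17:30.
Arjun ∩ Hana ∩ Hiro ∩ Ulla: 09:00-11:00, 15:20-17:30.
Arjun ∩ Hana ∩ Hiro ∩ Ulla ∩ Bashir: 09:00-11:00, 15:20-17:30.
Arjun ∩ Hana ∩ Hiro ∩ Ulla ∩ Bashir ∩ Nadia: 09:00-11:00, 15:20-17:20.
Arjun ∩ Hana ∩ Hiro ∩ Ulla ∩ Bashir ∩ Nadia ∩ Ximena: 09:00-11:00, 15:20-17:20.
The longest is 09:00-11:00 at 120 minutes.

120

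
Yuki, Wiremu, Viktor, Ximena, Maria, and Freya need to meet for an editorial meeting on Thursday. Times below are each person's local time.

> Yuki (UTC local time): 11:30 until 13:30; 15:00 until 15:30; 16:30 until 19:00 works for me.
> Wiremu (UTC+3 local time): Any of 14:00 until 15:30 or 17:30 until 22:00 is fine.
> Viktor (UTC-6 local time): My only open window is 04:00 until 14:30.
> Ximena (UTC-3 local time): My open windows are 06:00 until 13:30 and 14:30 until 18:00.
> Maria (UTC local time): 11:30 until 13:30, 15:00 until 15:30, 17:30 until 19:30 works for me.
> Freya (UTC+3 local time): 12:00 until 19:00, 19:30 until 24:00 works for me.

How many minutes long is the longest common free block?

Yuki in UTC: 11:30-13:30, 15:00-15:30, 16:30-19:00.
Wiremu in UTC: 11:00-12:30, 14:30-19:00 (subtract 3h to convert from UTC+3).
Viktor in UTC: 10:00-20:30 (add 6h to convert from UTC-6).
Ximena in UTC: 09:00-16:30, 17:30-21:00 (add 3h to convert from UTC-3).
Maria in UTC: 11:30-13:30, 15:00-15:30, 17:30-19:30.
Freya in UTC: 09:00-16:00, 16:30-21:00 (subtract 3h to convert from UTC+3).
Yuki ∩ Wiremu: 11:30-12:30, 15:00-15:30, 16:30-19:00.
Yuki ∩ Wiremu ∩ Viktor: 11:30-12:30, 15:00-15:30, 16:30-19:00.
Yuki ∩ Wiremu ∩ Viktor ∩ Ximena: 11:30-12:30, 15:00-15:30, 17:30-19:00.
Yuki ∩ Wiremu ∩ Viktor ∩ Ximena ∩ Maria: 11:30-12:30, 15:00-15:30, 17:30-19:00.
Yuki ∩ Wiremu ∩ Viktor ∩ Ximena ∩ Maria ∩ Freya: 11:30-12:30, 15:00-15:30, 17:30-19:00.
The longest is 17:30-19:00 at 90 minutes.

90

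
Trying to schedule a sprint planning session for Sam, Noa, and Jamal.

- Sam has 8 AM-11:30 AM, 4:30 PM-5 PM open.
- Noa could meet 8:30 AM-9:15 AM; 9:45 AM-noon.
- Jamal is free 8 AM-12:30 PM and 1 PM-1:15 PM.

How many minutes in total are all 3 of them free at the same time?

Sam ∩ Noa: 08:30-09:15, 09:45-11:30.
Sam ∩ Noa ∩ Jamal: 08:30-09:15, 09:45-11:30.
Summing the common windows: 45 + 105 = 150 minutes.

150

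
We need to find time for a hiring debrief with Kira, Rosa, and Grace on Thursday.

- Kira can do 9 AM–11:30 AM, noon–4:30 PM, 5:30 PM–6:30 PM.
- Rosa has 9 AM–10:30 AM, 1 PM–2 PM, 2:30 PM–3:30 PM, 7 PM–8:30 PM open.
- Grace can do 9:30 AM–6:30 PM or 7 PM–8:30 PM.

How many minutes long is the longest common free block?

Kira ∩ Rosa: 09:00-10:30, 13:00-14:00, 14:30-15:30.
Kira ∩ Rosa ∩ Grace: 09:30-10:30, 13:00-14:00, 14:30-15:30.
The longest is 09:30-10:30 at 60 minutes.

60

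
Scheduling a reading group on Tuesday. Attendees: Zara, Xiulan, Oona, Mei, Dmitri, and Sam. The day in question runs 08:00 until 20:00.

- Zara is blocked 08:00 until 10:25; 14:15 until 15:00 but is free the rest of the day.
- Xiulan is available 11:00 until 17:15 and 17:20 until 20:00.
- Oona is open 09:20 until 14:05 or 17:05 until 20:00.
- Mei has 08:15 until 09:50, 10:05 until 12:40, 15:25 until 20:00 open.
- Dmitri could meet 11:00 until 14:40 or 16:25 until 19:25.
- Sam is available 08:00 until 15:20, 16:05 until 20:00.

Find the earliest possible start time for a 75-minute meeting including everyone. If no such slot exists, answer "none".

Zara free: 10:25-14:15, 15:00-20:00 (invert busy blocks within the working day).
Xiulan free: 11:00-17:15, 17:20-20:00.
Oona free: 09:20-14:05, 17:05-20:00.
Mei free: 08:15-09:50, 10:05-12:40, 15:25-20:00.
Dmitri free: 11:00-14:40, 16:25-19:25.
Sam free: 08:00-15:20, 16:05-20:00.
Zara ∩ Xiulan: 11:00-14:15, 15:00-17:15, 17:20-20:00.
Zara ∩ Xiulan ∩ Oona: 11:00-14:05, 17:05-17:15, 17:20-20:00.
Zara ∩ Xiulan ∩ Oona ∩ Mei: 11:00-12:40, 17:05-17:15, 17:20-20:00.
Zara ∩ Xiulan ∩ Oona ∩ Mei ∩ Dmitri: 11:00-12:40, 17:05-17:15, 17:20-19:25.
Zara ∩ Xiulan ∩ Oona ∩ Mei ∩ Dmitri ∩ Sam: 11:00-12:40, 17:05-17:15, 17:20-19:25.
Those are the intersection windows.
The first common window of at least 75 minutes is 11:00-12:40, so the earliest start is 11:00.

11:00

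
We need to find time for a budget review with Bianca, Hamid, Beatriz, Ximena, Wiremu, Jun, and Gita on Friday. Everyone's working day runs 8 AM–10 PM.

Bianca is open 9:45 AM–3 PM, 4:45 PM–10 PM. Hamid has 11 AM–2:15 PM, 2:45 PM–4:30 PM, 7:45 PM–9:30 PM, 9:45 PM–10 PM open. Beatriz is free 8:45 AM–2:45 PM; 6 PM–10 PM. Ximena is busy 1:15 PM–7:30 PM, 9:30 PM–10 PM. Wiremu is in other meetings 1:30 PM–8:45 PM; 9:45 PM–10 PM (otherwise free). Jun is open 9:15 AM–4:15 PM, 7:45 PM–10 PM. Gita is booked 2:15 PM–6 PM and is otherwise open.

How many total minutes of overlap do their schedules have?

Bianca free: 09:45-15:00, 16:45-22:00.
Hamid free: 11:00-14:15, 14:45-16:30, 19:45-21:30, 21:45-22:00.
Beatriz free: 08:45-14:45, 18:00-22:00.
Ximena free: 08:00-13:15, 19:30-21:30 (invert busy blocks within the working day).
Wiremu free: 08:00-13:30, 20:45-21:45 (invert busy blocks within the working day).
Jun free: 09:15-16:15, 19:45-22:00.
Gita free: 08:00-14:15, 18:00-22:00 (invert busy blocks within the working day).
Bianca ∩ Hamid: 11:00-14:15, 14:45-15:00, 19:45-21:30, 21:45-22:00.
Bianca ∩ Hamid ∩ Beatriz: 11:00-14:15, 19:45-21:30, 21:45-22:00.
Bianca ∩ Hamid ∩ Beatriz ∩ Ximena: 11:00-13:15, 19:45-21:30.
Bianca ∩ Hamid ∩ Beatriz ∩ Ximena ∩ Wiremu: 11:00-13:15, 20:45-21:30.
Bianca ∩ Hamid ∩ Beatriz ∩ Ximena ∩ Wiremu ∩ Jun: 11:00-13:15, 20:45-21:30.
Bianca ∩ Hamid ∩ Beatriz ∩ Ximena ∩ Wiremu ∩ Jun ∩ Gita: 11:00-13:15, 20:45-21:30.
Summing the common windows: 135 + 45 = 180 minutes.

180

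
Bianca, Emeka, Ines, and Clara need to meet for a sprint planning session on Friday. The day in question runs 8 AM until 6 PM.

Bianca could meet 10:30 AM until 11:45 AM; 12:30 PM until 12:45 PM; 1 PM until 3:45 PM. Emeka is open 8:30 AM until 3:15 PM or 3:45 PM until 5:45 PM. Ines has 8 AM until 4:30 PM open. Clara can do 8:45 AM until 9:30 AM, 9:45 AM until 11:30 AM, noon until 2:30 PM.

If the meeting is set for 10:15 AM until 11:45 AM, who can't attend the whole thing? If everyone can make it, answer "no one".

Bianca: not fully free for 10:15-11:45. Emeka: free for 10:15-11:45. Ines: free for 10:15-11:45. Clara: not fully free for 10:15-11:45.

Bianca, Clara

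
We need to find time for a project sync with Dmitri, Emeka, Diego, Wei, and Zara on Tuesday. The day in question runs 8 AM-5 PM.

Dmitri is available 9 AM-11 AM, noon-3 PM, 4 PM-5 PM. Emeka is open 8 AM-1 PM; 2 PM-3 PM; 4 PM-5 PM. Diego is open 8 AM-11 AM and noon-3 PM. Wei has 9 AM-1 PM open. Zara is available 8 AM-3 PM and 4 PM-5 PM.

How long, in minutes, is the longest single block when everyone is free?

120

Dmitri ∩ Emeka: 09:00-11:00, 12:00-13:00, 14:00-15:00, 16:00-17:00.
Dmitri ∩ Emeka ∩ Diego: 09:00-11:00, 12:00-13:00, 14:00-15:00.
Dmitri ∩ Emeka ∩ Diego ∩ Wei: 09:00-11:00, 12:00-13:00.
Dmitri ∩ Emeka ∩ Diego ∩ Wei ∩ Zara: 09:00-11:00, 12:00-13:00.
The longest is 09:00-11:00 at 120 minutes.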